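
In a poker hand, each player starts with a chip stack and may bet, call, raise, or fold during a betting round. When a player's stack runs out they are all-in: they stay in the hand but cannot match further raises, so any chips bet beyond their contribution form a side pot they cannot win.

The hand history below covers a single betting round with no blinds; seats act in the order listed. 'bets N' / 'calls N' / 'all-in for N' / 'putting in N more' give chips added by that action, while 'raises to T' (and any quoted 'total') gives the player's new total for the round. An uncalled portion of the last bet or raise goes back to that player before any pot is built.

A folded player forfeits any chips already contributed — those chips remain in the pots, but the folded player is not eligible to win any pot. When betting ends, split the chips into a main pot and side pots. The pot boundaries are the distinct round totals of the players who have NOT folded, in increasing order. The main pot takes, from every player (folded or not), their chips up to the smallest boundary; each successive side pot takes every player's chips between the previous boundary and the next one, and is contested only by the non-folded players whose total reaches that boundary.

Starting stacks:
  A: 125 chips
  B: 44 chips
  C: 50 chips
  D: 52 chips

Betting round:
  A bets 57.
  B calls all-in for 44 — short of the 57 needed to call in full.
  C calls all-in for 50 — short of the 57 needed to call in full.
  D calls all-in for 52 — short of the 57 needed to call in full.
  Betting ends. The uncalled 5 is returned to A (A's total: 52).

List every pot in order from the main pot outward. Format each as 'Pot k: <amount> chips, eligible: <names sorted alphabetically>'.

Contributions (after 5 returned to A): A=52, B=44, C=50, D=52
Pot levels (distinct totals of non-folded players): 44, 50, 52
Layer 1-44: 44 each from A, B, C, D = 44*4 = 176 chips; eligible A, B, C, D
Layer 45-50: 6 each from A, C, D = 6*3 = 18 chips; eligible A, C, D
Layer 51-52: 2 each from A, D = 2*2 = 4 chips; eligible A, D

Pot 1: 176 chips, eligible: A, B, C, D
Pot 2: 18 chips, eligible: A, C, D
Pot 3: 4 chips, eligible: A, D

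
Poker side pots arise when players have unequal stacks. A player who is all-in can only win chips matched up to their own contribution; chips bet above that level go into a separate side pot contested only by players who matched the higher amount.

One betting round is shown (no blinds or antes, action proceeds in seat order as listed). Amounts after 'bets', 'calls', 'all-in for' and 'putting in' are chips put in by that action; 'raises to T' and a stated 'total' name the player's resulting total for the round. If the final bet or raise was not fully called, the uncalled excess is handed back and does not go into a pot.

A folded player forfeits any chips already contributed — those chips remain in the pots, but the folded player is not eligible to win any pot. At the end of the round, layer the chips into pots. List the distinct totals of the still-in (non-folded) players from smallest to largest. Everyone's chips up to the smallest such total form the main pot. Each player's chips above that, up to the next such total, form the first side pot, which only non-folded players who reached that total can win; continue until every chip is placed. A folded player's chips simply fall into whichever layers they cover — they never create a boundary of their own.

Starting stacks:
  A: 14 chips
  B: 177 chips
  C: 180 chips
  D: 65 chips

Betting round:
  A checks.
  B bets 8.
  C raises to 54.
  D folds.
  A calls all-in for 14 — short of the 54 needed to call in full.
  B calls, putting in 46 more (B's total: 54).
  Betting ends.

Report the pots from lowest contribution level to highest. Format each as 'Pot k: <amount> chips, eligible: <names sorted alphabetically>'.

Contributions: A=14, B=54, C=54
Folded: D
Pot levels (distinct totals of non-folded players): 14, 54
Layer 1-14: 14 each from A, B, C = 14*3 = 42 chips; eligible A, B, C
Layer 15-54: 40 each from B, C = 40*2 = 80 chips; eligible B, C

Pot 1: 42 chips, eligible: A, B, C
Pot 2: 80 chips, eligible: B, C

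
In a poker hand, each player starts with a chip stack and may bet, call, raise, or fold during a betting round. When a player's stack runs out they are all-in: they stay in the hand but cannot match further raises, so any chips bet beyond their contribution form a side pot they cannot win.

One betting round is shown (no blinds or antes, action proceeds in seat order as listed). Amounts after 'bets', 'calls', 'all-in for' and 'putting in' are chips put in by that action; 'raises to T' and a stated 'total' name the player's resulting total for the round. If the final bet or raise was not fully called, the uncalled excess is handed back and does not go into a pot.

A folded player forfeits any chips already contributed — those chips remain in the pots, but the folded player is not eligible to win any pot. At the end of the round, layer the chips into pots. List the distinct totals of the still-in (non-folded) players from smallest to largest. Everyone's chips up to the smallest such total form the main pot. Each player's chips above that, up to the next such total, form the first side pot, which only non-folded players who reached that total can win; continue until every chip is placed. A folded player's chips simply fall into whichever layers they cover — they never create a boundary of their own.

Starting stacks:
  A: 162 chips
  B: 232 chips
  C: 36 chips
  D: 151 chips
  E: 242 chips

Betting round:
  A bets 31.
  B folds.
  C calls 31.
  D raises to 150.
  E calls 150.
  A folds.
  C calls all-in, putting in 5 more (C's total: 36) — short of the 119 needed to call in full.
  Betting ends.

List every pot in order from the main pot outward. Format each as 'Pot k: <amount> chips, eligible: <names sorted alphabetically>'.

Pot 1: 139 chips, eligible: C, D, E
Pot 2: 228 chips, eligible: D, E

Derivation:
Contributions: A=31, C=36, D=150, E=150
Folded: A, B
Pot levels (distinct totals of non-folded players): 36, 150
Layer 1-36: A 31 + C 36 + D 36 + E 36 = 139 chips; eligible C, D, E
Layer 37-150: 114 each from D, E = 114*2 = 228 chips; eligible D, E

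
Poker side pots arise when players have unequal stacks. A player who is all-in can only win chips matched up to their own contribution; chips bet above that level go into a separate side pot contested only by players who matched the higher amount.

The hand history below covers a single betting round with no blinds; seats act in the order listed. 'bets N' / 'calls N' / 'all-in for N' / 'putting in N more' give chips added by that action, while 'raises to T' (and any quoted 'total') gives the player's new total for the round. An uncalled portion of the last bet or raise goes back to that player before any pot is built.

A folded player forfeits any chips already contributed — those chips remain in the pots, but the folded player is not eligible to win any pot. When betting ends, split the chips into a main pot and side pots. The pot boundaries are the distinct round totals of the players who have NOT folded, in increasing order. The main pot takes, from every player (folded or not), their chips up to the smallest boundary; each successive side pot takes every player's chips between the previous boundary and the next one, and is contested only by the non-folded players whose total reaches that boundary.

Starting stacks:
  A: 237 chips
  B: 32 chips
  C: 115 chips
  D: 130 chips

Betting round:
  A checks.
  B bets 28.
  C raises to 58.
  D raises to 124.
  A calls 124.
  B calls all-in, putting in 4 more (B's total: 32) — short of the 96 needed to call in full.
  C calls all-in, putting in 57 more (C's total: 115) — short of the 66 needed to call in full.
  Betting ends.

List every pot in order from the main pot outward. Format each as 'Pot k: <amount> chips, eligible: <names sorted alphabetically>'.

Contributions: A=124, B=32, C=115, D=124
Pot levels (distinct totals of non-folded players): 32, 115, 124
Layer 1-32: 32 each from A, B, C, D = 32*4 = 128 chips; eligible A, B, C, D
Layer 33-115: 83 each from A, C, D = 83*3 = 249 chips; eligible A, C, D
Layer 116-124: 9 each from A, D = 9*2 = 18 chips; eligible A, D

Pot 1: 128 chips, eligible: A, B, C, D
Pot 2: 249 chips, eligible: A, C, D
Pot 3: 18 chips, eligible: A, D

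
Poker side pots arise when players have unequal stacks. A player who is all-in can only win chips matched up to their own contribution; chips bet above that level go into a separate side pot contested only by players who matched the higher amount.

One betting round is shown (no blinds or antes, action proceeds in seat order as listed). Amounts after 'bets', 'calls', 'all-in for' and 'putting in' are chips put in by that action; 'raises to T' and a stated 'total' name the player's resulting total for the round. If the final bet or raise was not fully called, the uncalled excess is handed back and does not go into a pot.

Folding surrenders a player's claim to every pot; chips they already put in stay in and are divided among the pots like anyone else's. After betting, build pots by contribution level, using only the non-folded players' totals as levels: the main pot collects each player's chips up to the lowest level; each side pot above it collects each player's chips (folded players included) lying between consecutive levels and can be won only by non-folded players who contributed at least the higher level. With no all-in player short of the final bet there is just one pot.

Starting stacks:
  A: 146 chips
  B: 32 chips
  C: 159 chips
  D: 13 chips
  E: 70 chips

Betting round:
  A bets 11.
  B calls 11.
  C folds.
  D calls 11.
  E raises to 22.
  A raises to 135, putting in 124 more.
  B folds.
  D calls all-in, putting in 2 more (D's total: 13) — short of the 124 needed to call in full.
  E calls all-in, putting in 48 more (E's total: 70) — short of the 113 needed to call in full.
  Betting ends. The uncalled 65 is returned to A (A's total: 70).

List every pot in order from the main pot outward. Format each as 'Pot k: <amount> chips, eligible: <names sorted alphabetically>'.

Contributions (after 65 returned to A): A=70, B=11, D=13, E=70
Folded: B, C
Pot levels (distinct totals of non-folded players): 13, 70
Layer 1-13: A 13 + B 11 + D 13 + E 13 = 50 chips; eligible A, D, E
Layer 14-70: 57 each from A, E = 57*2 = 114 chips; eligible A, E

Pot 1: 50 chips, eligible: A, D, E
Pot 2: 114 chips, eligible: A, E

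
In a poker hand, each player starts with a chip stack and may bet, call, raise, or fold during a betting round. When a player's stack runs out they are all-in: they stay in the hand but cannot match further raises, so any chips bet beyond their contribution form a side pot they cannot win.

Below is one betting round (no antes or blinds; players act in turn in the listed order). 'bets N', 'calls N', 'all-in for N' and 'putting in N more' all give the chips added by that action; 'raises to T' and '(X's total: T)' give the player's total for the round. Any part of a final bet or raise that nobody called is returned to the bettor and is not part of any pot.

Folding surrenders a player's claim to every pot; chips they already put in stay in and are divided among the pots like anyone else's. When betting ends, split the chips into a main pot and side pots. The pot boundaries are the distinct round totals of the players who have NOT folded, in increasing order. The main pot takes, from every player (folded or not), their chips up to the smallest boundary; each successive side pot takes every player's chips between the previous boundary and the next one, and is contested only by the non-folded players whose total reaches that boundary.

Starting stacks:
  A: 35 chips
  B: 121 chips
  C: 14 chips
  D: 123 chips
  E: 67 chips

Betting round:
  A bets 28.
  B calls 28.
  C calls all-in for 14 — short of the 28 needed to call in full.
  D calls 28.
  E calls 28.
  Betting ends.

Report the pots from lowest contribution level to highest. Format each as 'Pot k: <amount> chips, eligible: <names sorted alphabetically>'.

Contributions: A=28, B=28, C=14, D=28, E=28
Pot levels (distinct totals of non-folded players): 14, 28
Layer 1-14: 14 each from A, B, C, D, E = 14*5 = 70 chips; eligible A, B, C, D, E
Layer 15-28: 14 each from A, B, D, E = 14*4 = 56 chips; eligible A, B, D, E

Pot 1: 70 chips, eligible: A, B, C, D, E
Pot 2: 56 chips, eligible: A, B, D, E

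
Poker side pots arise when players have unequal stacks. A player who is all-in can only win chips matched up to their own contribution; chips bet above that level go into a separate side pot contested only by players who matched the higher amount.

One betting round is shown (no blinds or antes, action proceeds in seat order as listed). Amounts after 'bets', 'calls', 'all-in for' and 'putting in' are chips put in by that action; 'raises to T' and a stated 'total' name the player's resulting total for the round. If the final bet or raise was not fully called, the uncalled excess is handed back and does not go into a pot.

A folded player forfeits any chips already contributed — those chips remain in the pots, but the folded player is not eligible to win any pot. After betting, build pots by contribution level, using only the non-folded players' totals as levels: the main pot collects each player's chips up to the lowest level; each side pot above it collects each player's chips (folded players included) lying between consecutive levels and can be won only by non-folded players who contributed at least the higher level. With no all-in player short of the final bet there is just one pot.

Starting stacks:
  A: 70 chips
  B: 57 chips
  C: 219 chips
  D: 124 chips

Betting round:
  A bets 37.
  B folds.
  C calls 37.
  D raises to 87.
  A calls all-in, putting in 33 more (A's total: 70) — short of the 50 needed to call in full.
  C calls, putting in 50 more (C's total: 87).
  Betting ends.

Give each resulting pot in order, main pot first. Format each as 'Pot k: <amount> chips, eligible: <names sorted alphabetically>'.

Contributions: A=70, C=87, D=87
Folded: B
Pot levels (distinct totals of non-folded players): 70, 87
Layer 1-70: 70 each from A, C, D = 70*3 = 210 chips; eligible A, C, D
Layer 71-87: 17 each from C, D = 17*2 = 34 chips; eligible C, D

Pot 1: 210 chips, eligible: A, C, D
Pot 2: 34 chips, eligible: C, D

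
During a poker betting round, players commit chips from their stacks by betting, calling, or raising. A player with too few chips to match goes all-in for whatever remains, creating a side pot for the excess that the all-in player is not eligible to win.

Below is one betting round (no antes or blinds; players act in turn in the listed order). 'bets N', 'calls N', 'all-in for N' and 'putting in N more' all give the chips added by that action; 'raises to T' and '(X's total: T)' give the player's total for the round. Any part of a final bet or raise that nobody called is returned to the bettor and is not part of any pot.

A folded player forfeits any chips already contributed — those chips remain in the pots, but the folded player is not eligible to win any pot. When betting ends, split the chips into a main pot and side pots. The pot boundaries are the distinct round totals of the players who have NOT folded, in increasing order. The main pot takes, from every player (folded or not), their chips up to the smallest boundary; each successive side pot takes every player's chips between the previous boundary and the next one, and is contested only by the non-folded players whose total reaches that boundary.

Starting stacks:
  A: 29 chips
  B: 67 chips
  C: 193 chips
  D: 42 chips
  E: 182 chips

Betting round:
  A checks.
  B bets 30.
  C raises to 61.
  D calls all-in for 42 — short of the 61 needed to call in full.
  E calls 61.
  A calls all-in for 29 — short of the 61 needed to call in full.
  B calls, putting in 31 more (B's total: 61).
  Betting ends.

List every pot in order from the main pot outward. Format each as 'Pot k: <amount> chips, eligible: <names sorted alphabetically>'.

Contributions: A=29, B=61, C=61, D=42, E=61
Pot levels (distinct totals of non-folded players): 29, 42, 61
Layer 1-29: 29 each from A, B, C, D, E = 29*5 = 145 chips; eligible A, B, C, D, E
Layer 30-42: 13 each from B, C, D, E = 13*4 = 52 chips; eligible B, C, D, E
Layer 43-61: 19 each from B, C, E = 19*3 = 57 chips; eligible B, C, E

Pot 1: 145 chips, eligible: A, B, C, D, E
Pot 2: 52 chips, eligible: B, C, D, E
Pot 3: 57 chips, eligible: B, C, E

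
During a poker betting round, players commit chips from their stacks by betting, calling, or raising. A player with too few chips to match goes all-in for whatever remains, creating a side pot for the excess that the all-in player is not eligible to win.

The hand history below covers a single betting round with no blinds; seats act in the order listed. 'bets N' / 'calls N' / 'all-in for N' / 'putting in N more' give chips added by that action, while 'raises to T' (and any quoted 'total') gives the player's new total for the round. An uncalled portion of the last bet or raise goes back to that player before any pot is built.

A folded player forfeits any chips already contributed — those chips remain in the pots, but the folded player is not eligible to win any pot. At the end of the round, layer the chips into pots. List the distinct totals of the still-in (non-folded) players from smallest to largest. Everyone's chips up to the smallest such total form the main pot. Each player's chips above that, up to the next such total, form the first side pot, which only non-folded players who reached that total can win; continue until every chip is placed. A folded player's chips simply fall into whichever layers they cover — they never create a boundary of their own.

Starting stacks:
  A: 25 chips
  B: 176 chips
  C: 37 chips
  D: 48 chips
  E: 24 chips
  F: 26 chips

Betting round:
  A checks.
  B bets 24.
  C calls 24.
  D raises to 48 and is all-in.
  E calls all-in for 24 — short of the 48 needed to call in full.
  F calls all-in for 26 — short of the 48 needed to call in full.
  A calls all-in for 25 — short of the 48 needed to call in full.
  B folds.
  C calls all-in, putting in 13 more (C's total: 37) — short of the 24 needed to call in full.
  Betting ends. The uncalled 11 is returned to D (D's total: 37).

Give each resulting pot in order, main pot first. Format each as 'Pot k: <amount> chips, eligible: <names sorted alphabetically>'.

Pot 1: 144 chips, eligible: A, C, D, E, F
Pot 2: 4 chips, eligible: A, C, D, F
Pot 3: 3 chips, eligible: C, D, F
Pot 4: 22 chips, eligible: C, D

Derivation:
Contributions (after 11 returned to D): A=25, B=24, C=37, D=37, E=24, F=26
Folded: B
Pot levels (distinct totals of non-folded players): 24, 25, 26, 37
Layer 1-24: 24 each from A, B, C, D, E, F = 24*6 = 144 chips; eligible A, C, D, E, F
Layer 25-25: 1 each from A, C, D, F = 1*4 = 4 chips; eligible A, C, D, F
Layer 26-26: 1 each from C, D, F = 1*3 = 3 chips; eligible C, D, F
Layer 27-37: 11 each from C, D = 11*2 = 22 chips; eligible C, D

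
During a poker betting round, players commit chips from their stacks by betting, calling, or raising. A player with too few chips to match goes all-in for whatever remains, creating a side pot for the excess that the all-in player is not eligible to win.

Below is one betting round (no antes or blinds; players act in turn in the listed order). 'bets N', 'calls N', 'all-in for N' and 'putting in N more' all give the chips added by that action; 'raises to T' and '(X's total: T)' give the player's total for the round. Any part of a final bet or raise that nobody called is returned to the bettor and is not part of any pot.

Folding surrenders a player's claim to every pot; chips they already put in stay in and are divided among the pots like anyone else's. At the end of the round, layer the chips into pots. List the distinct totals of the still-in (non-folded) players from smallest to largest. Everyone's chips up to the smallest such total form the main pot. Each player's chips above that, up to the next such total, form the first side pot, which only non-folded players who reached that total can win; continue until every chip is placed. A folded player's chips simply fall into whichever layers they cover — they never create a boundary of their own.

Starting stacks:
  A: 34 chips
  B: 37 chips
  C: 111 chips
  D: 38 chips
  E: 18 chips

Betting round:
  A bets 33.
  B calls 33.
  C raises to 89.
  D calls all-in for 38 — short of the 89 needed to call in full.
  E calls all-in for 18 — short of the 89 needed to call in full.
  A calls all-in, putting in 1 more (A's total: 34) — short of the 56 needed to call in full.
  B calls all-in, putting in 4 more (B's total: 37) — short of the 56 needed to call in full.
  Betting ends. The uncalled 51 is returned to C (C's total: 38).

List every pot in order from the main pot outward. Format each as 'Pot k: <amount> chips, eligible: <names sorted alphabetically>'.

Contributions (after 51 returned to C): A=34, B=37, C=38, D=38, E=18
Pot levels (distinct totals of non-folded players): 18, 34, 37, 38
Layer 1-18: 18 each from A, B, C, D, E = 18*5 = 90 chips; eligible A, B, C, D, E
Layer 19-34: 16 each from A, B, C, D = 16*4 = 64 chips; eligible A, B, C, D
Layer 35-37: 3 each from B, C, D = 3*3 = 9 chips; eligible B, C, D
Layer 38-38: 1 each from C, D = 1*2 = 2 chips; eligible C, D

Pot 1: 90 chips, eligible: A, B, C, D, E
Pot 2: 64 chips, eligible: A, B, C, D
Pot 3: 9 chips, eligible: B, C, D
Pot 4: 2 chips, eligible: C, D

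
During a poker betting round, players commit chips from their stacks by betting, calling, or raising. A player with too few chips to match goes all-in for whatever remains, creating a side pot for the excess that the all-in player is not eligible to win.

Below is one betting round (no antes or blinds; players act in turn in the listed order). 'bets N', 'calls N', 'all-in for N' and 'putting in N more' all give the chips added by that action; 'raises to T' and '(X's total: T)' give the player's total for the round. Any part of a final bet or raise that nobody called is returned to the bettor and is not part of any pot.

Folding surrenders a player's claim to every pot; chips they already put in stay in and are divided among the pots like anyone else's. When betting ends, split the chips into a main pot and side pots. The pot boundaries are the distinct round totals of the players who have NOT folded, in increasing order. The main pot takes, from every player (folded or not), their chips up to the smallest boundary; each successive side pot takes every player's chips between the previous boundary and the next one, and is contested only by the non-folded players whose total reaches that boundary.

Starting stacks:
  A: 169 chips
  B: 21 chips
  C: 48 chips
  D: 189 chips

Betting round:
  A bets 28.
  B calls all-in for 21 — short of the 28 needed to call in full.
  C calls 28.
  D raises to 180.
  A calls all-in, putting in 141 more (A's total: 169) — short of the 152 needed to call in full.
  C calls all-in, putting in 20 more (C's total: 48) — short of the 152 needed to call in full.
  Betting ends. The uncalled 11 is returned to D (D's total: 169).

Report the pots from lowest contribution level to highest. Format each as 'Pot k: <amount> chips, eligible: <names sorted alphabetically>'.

Pot 1: 84 chips, eligible: A, B, C, D
Pot 2: 81 chips, eligible: A, C, D
Pot 3: 242 chips, eligible: A, D

Derivation:
Contributions (after 11 returned to D): A=169, B=21, C=48, D=169
Pot levels (distinct totals of non-folded players): 21, 48, 169
Layer 1-21: 21 each from A, B, C, D = 21*4 = 84 chips; eligible A, B, C, D
Layer 22-48: 27 each from A, C, D = 27*3 = 81 chips; eligible A, C, D
Layer 49-169: 121 each from A, D = 121*2 = 242 chips; eligible A, D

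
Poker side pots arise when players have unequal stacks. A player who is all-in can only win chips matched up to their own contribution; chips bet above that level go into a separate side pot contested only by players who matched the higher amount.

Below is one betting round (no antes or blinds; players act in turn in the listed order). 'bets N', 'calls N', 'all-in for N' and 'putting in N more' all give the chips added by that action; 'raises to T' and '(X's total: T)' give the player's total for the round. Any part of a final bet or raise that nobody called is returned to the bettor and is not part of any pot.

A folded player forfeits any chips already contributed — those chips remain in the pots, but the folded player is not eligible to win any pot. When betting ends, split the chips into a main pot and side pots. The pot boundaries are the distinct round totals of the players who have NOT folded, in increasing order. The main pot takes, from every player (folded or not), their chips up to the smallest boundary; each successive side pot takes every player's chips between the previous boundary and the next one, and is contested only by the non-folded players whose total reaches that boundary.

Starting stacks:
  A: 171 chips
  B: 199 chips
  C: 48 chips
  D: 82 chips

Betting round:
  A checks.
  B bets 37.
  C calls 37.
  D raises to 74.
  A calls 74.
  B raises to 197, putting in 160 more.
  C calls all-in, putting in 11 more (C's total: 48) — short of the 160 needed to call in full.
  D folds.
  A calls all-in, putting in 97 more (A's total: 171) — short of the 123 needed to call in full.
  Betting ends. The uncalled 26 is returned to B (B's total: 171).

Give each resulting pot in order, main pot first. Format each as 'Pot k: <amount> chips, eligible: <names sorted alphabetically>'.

Contributions (after 26 returned to B): A=171, B=171, C=48, D=74
Folded: D
Pot levels (distinct totals of non-folded players): 48, 171
Layer 1-48: 48 each from A, B, C, D = 48*4 = 192 chips; eligible A, B, C
Layer 49-171: A 123 + B 123 + D 26 = 272 chips; eligible A, B

Pot 1: 192 chips, eligible: A, B, C
Pot 2: 272 chips, eligible: A, B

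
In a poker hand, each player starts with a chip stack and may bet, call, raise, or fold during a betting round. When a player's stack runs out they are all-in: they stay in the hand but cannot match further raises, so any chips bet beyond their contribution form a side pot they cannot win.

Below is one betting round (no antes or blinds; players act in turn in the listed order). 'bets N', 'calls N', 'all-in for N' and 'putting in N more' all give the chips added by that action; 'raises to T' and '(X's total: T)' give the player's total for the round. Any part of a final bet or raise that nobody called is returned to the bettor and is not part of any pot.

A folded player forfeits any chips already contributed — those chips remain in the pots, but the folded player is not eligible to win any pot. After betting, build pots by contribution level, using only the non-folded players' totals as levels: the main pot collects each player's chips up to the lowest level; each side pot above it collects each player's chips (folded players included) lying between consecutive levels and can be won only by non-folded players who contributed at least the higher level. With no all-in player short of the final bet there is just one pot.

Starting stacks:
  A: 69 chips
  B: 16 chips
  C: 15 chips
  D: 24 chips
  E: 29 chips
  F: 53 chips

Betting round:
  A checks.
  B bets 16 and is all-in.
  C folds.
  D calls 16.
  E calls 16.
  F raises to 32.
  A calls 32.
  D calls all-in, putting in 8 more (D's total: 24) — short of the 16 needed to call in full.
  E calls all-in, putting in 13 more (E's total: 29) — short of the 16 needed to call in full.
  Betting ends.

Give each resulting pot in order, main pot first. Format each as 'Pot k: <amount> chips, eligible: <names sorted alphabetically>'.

Contributions: A=32, B=16, D=24, E=29, F=32
Folded: C
Pot levels (distinct totals of non-folded players): 16, 24, 29, 32
Layer 1-16: 16 each from A, B, D, E, F = 16*5 = 80 chips; eligible A, B, D, E, F
Layer 17-24: 8 each from A, D, E, F = 8*4 = 32 chips; eligible A, D, E, F
Layer 25-29: 5 each from A, E, F = 5*3 = 15 chips; eligible A, E, F
Layer 30-32: 3 each from A, F = 3*2 = 6 chips; eligible A, F

Pot 1: 80 chips, eligible: A, B, D, E, F
Pot 2: 32 chips, eligible: A, D, E, F
Pot 3: 15 chips, eligible: A, E, F
Pot 4: 6 chips, eligible: A, F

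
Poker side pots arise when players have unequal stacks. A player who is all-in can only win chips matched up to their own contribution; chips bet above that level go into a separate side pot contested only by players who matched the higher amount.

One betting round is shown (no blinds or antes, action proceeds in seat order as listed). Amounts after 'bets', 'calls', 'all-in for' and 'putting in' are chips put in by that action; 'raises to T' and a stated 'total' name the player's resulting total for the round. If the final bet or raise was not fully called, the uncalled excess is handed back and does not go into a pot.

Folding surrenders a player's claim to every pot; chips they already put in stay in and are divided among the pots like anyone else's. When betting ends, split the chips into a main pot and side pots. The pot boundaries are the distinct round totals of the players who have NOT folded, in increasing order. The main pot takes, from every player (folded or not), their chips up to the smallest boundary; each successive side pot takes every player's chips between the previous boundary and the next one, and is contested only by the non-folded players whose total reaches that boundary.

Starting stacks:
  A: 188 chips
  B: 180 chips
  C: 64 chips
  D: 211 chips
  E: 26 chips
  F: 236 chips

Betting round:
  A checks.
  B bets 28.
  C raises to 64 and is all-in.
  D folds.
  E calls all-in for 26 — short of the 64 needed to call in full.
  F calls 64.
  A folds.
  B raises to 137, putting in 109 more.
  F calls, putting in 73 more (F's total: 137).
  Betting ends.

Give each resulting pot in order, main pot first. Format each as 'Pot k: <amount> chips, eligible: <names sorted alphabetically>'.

Pot 1: 104 chips, eligible: B, C, E, F
Pot 2: 114 chips, eligible: B, C, F
Pot 3: 146 chips, eligible: B, F

Derivation:
Contributions: B=137, C=64, E=26, F=137
Folded: A, D
Pot levels (distinct totals of non-folded players): 26, 64, 137
Layer 1-26: 26 each from B, C, E, F = 26*4 = 104 chips; eligible B, C, E, F
Layer 27-64: 38 each from B, C, F = 38*3 = 114 chips; eligible B, C, F
Layer 65-137: 73 each from B, F = 73*2 = 146 chips; eligible B, F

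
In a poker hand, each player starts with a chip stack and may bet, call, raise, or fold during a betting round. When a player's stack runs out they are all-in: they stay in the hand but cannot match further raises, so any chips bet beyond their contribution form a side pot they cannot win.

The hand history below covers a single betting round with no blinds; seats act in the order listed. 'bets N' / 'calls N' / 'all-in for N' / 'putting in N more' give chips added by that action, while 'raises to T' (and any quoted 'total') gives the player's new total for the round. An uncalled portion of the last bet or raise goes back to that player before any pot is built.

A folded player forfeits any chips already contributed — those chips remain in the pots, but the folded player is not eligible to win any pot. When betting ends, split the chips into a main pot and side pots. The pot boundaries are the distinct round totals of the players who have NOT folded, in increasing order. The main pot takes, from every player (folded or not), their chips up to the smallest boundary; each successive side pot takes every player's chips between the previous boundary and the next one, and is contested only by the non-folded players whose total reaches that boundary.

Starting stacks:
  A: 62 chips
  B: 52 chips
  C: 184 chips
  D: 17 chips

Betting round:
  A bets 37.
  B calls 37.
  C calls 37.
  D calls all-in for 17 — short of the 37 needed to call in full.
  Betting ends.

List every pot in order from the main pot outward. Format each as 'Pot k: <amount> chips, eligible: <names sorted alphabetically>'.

Pot 1: 68 chips, eligible: A, B, C, D
Pot 2: 60 chips, eligible: A, B, C

Derivation:
Contributions: A=37, B=37, C=37, D=17
Pot levels (distinct totals of non-folded players): 17, 37
Layer 1-17: 17 each from A, B, C, D = 17*4 = 68 chips; eligible A, B, C, D
Layer 18-37: 20 each from A, B, C = 20*3 = 60 chips; eligible A, B, C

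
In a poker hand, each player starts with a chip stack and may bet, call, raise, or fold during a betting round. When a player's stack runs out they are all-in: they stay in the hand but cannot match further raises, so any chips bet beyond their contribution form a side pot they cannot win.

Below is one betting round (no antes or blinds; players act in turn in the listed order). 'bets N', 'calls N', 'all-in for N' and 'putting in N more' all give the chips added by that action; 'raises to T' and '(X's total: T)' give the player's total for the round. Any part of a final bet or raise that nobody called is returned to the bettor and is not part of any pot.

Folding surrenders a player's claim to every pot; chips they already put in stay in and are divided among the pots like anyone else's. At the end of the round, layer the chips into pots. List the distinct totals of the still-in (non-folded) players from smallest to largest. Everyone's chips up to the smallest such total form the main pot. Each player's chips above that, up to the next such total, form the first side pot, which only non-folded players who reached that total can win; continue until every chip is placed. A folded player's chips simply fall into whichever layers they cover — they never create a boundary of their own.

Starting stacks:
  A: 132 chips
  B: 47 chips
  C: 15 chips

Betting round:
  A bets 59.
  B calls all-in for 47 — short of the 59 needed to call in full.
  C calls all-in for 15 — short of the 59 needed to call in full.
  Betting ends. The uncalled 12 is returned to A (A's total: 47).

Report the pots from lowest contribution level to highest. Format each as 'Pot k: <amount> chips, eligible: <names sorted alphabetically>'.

Pot 1: 45 chips, eligible: A, B, C
Pot 2: 64 chips, eligible: A, B

Derivation:
Contributions (after 12 returned to A): A=47, B=47, C=15
Pot levels (distinct totals of non-folded players): 15, 47
Layer 1-15: 15 each from A, B, C = 15*3 = 45 chips; eligible A, B, C
Layer 16-47: 32 each from A, B = 32*2 = 64 chips; eligible A, B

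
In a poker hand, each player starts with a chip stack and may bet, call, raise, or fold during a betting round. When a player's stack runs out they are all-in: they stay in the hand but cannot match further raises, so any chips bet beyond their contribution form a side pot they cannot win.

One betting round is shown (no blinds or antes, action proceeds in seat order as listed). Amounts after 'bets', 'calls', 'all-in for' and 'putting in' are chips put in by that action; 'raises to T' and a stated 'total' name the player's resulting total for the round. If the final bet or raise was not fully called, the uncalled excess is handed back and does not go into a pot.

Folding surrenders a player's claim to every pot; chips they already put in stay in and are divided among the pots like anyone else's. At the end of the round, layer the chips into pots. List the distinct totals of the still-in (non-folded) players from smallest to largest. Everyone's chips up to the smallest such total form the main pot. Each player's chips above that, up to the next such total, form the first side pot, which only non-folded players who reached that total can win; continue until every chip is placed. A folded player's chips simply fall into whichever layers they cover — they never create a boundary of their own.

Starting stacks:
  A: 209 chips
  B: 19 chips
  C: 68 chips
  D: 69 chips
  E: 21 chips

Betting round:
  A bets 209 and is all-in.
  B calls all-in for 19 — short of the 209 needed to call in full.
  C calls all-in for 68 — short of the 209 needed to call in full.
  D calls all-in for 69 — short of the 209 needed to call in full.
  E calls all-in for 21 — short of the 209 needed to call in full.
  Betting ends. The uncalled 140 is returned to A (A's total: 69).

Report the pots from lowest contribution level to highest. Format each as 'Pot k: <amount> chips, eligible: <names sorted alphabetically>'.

Pot 1: 95 chips, eligible: A, B, C, D, E
Pot 2: 8 chips, eligible: A, C, D, E
Pot 3: 141 chips, eligible: A, C, D
Pot 4: 2 chips, eligible: A, D

Derivation:
Contributions (after 140 returned to A): A=69, B=19, C=68, D=69, E=21
Pot levels (distinct totals of non-folded players): 19, 21, 68, 69
Layer 1-19: 19 each from A, B, C, D, E = 19*5 = 95 chips; eligible A, B, C, D, E
Layer 20-21: 2 each from A, C, D, E = 2*4 = 8 chips; eligible A, C, D, E
Layer 22-68: 47 each from A, C, D = 47*3 = 141 chips; eligible A, C, D
Layer 69-69: 1 each from A, D = 1*2 = 2 chips; eligible A, D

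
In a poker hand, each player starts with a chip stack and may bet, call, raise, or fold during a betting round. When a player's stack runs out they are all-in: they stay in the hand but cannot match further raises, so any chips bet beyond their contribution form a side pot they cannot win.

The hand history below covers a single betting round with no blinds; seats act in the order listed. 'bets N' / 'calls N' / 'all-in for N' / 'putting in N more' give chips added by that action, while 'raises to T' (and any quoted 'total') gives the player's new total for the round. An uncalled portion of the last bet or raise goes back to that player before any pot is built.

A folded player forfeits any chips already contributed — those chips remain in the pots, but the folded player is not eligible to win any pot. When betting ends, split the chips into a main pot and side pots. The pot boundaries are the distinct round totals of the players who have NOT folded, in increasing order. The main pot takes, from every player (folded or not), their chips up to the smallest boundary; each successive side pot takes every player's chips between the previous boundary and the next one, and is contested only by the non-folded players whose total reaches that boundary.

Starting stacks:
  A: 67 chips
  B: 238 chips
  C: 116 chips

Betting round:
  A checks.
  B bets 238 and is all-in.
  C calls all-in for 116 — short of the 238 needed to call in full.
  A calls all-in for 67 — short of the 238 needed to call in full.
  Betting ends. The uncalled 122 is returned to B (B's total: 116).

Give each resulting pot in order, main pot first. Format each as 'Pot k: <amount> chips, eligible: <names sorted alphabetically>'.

Contributions (after 122 returned to B): A=67, B=116, C=116
Pot levels (distinct totals of non-folded players): 67, 116
Layer 1-67: 67 each from A, B, C = 67*3 = 201 chips; eligible A, B, C
Layer 68-116: 49 each from B, C = 49*2 = 98 chips; eligible B, C

Pot 1: 201 chips, eligible: A, B, C
Pot 2: 98 chips, eligible: B, C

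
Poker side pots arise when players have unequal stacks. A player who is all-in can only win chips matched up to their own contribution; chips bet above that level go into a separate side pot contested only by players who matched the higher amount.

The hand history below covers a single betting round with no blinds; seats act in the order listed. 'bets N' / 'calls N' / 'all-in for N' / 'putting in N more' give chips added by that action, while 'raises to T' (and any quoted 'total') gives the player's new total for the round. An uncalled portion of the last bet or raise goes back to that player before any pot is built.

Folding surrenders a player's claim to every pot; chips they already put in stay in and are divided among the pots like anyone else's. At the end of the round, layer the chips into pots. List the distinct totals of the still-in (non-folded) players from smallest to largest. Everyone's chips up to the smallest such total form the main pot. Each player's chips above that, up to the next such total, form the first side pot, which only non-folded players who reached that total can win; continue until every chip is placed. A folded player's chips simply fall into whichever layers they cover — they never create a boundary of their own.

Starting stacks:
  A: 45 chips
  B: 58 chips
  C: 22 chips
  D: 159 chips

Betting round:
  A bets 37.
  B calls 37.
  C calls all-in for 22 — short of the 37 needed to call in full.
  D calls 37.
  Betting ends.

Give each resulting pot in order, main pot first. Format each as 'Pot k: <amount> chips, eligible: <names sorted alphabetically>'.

Pot 1: 88 chips, eligible: A, B, C, D
Pot 2: 45 chips, eligible: A, B, D

Derivation:
Contributions: A=37, B=37, C=22, D=37
Pot levels (distinct totals of non-folded players): 22, 37
Layer 1-22: 22 each from A, B, C, D = 22*4 = 88 chips; eligible A, B, C, D
Layer 23-37: 15 each from A, B, D = 15*3 = 45 chips; eligible A, B, D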